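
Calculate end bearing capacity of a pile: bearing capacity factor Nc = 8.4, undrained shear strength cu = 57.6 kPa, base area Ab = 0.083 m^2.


Using Qb = Nc * cu * Ab
Qb = 8.4 * 57.6 * 0.083
Qb = 40.16 kN


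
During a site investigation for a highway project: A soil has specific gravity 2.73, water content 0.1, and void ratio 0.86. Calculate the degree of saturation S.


Using S = Gs * w / e
S = 2.73 * 0.1 / 0.86
S = 0.3174


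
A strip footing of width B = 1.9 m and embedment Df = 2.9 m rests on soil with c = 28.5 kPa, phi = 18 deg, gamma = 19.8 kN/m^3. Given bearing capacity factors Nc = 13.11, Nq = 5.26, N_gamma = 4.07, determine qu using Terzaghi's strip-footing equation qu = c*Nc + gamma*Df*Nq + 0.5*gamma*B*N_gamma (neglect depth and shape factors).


Compute qu = c*Nc + gamma*Df*Nq + 0.5*gamma*B*N_gamma
Term 1: 28.5 * 13.11 = 373.635
Term 2: 19.8 * 2.9 * 5.26 = 302.0292
Term 3: 0.5 * 19.8 * 1.9 * 4.07 = 76.5567
qu = 373.635 + 302.0292 + 76.5567
qu = 752.22 kPa


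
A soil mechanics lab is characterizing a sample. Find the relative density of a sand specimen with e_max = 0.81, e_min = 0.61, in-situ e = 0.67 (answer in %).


Using Dr = (e_max - e) / (e_max - e_min) * 100
e_max - e = 0.81 - 0.67 = 0.14
e_max - e_min = 0.81 - 0.61 = 0.2
Dr = 0.14 / 0.2 * 100
Dr = 70.0 %


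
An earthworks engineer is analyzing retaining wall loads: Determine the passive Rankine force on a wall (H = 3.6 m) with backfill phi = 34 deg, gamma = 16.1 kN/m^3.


Result: 369.02 kN/m

Derivation:
Compute passive earth pressure coefficient:
Kp = tan^2(45 + phi/2) = tan^2(62.0) = 3.537132
Compute passive force:
Pp = 0.5 * Kp * gamma * H^2
Pp = 0.5 * 3.537132 * 16.1 * 3.6^2
Pp = 369.02 kN/m


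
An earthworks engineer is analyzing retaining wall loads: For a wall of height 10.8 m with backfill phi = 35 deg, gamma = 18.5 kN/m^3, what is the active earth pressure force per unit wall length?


Compute active earth pressure coefficient:
Ka = tan^2(45 - phi/2) = tan^2(27.5) = 0.27099
Compute active force:
Pa = 0.5 * Ka * gamma * H^2
Pa = 0.5 * 0.27099 * 18.5 * 10.8^2
Pa = 292.38 kN/m


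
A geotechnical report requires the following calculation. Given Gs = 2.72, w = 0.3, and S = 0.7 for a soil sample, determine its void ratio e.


Result: 1.1657

Derivation:
Using the relation e = Gs * w / S
e = 2.72 * 0.3 / 0.7
e = 1.1657


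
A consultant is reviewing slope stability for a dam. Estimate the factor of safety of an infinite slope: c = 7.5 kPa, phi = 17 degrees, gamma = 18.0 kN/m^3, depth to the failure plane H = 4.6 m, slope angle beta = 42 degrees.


Using Fs = c / (gamma*H*sin(beta)*cos(beta)) + tan(phi)/tan(beta)
Cohesion contribution = 7.5 / (18.0*4.6*sin(42)*cos(42))
Cohesion contribution = 0.182157
Friction contribution = tan(17)/tan(42) = 0.339548
Fs = 0.182157 + 0.339548
Fs = 0.522


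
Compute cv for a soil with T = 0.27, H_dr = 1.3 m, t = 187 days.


Result: 0.00244 m^2/day

Derivation:
Using cv = T * H_dr^2 / t
H_dr^2 = 1.3^2 = 1.69
cv = 0.27 * 1.69 / 187
cv = 0.00244 m^2/day


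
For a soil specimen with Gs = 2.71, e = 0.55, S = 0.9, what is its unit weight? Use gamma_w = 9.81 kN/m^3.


Using gamma = gamma_w * (Gs + S*e) / (1 + e)
Numerator: Gs + S*e = 2.71 + 0.9*0.55 = 3.205
Denominator: 1 + e = 1 + 0.55 = 1.55
gamma = 9.81 * 3.205 / 1.55
gamma = 20.285 kN/m^3


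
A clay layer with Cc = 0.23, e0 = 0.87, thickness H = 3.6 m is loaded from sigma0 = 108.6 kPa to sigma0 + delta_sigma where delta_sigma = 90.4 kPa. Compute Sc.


Using Sc = Cc * H / (1 + e0) * log10((sigma0 + delta_sigma) / sigma0)
Stress ratio = (108.6 + 90.4) / 108.6 = 1.83241
log10(1.83241) = 0.263023
Cc * H / (1 + e0) = 0.23 * 3.6 / (1 + 0.87) = 0.442781
Sc = 0.442781 * 0.263023
Sc = 0.1165 m


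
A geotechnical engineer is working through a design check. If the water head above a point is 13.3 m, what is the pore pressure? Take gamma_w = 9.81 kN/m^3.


Using u = gamma_w * h_w
u = 9.81 * 13.3
u = 130.47 kPa


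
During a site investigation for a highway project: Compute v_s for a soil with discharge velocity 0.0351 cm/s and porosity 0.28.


Using v_s = v_d / n
v_s = 0.0351 / 0.28
v_s = 0.12536 cm/s


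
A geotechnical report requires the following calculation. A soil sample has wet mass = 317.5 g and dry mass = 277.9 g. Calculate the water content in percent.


Result: 14.25 %

Derivation:
Using w = (m_wet - m_dry) / m_dry * 100
m_wet - m_dry = 317.5 - 277.9 = 39.6 g
w = 39.6 / 277.9 * 100
w = 14.25 %


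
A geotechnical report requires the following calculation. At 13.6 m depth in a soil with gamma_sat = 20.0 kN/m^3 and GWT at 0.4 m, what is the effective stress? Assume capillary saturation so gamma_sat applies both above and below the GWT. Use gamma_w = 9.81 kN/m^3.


Total stress = gamma_sat * depth
sigma = 20.0 * 13.6 = 272.0 kPa
Pore water pressure u = gamma_w * (depth - d_wt)
u = 9.81 * (13.6 - 0.4) = 129.492 kPa
Effective stress = sigma - u
sigma' = 272.0 - 129.492 = 142.51 kPa


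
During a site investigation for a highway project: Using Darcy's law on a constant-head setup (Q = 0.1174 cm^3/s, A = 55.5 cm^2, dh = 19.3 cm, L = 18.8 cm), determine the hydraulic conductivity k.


Result: 0.002061 cm/s

Derivation:
Compute hydraulic gradient:
i = dh / L = 19.3 / 18.8 = 1.0266
Then apply Darcy's law:
k = Q / (A * i)
k = 0.1174 / (55.5 * 1.0266)
k = 0.1174 / 56.9761
k = 0.002061 cm/s


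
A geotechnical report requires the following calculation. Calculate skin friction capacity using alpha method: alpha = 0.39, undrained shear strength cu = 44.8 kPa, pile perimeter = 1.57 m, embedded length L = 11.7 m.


Result: 320.94 kN

Derivation:
Using Qs = alpha * cu * perimeter * L
Qs = 0.39 * 44.8 * 1.57 * 11.7
Qs = 320.94 kN


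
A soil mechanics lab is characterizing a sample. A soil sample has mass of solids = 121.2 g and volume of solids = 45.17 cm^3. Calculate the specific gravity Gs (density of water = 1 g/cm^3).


Using Gs = m_s / (V_s * rho_w)
Since rho_w = 1 g/cm^3:
Gs = 121.2 / 45.17
Gs = 2.683


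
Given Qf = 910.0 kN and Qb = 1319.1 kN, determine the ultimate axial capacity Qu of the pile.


Result: 2229.1 kN

Derivation:
Using Qu = Qf + Qb
Qu = 910.0 + 1319.1
Qu = 2229.1 kN


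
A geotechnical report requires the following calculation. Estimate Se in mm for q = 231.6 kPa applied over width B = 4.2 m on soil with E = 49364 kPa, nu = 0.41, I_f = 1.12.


Result: 18.36 mm

Derivation:
Using Se = q * B * (1 - nu^2) * I_f / E
1 - nu^2 = 1 - 0.41^2 = 0.8319
Se = 231.6 * 4.2 * 0.8319 * 1.12 / 49364
Se = 0.018360 m
Convert to mm: Se = 0.018360 * 1000 = 18.36 mm


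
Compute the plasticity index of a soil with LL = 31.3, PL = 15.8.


Using PI = LL - PL
PI = 31.3 - 15.8
PI = 15.5


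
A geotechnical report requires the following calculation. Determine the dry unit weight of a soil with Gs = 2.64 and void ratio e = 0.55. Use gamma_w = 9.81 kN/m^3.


Result: 16.709 kN/m^3

Derivation:
Using gamma_d = Gs * gamma_w / (1 + e)
gamma_d = 2.64 * 9.81 / (1 + 0.55)
gamma_d = 2.64 * 9.81 / 1.55
gamma_d = 16.709 kN/m^3


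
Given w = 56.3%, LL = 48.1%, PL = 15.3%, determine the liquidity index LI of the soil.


Result: 1.25

Derivation:
First compute the plasticity index:
PI = LL - PL = 48.1 - 15.3 = 32.8
Then compute the liquidity index:
LI = (w - PL) / PI
LI = (56.3 - 15.3) / 32.8
LI = 1.25


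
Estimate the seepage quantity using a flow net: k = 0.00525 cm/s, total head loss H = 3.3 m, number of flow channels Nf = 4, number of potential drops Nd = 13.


Convert k to m/s for unit consistency with H:
k = 0.00525 cm/s = 0.00525 / 100 m/s = 5.25e-05 m/s
Using q = k * H * Nf / Nd
Nf / Nd = 4 / 13 = 0.3077
q = 5.25e-05 * 3.3 * 0.3077
q = 5.331e-05 m^3/s per m


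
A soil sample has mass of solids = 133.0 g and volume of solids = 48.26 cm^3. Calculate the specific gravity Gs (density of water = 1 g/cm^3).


Result: 2.756

Derivation:
Using Gs = m_s / (V_s * rho_w)
Since rho_w = 1 g/cm^3:
Gs = 133.0 / 48.26
Gs = 2.756


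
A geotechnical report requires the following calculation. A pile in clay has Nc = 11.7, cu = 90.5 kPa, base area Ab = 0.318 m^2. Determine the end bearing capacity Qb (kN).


Using Qb = Nc * cu * Ab
Qb = 11.7 * 90.5 * 0.318
Qb = 336.71 kN


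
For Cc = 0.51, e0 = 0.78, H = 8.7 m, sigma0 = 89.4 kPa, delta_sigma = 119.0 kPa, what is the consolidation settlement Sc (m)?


Using Sc = Cc * H / (1 + e0) * log10((sigma0 + delta_sigma) / sigma0)
Stress ratio = (89.4 + 119.0) / 89.4 = 2.3311
log10(2.3311) = 0.36756
Cc * H / (1 + e0) = 0.51 * 8.7 / (1 + 0.78) = 2.4927
Sc = 2.4927 * 0.36756
Sc = 0.9162 m


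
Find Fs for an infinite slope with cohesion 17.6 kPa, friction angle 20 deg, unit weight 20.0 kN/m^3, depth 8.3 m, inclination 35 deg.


Result: 0.745

Derivation:
Using Fs = c / (gamma*H*sin(beta)*cos(beta)) + tan(phi)/tan(beta)
Cohesion contribution = 17.6 / (20.0*8.3*sin(35)*cos(35))
Cohesion contribution = 0.225657
Friction contribution = tan(20)/tan(35) = 0.519803
Fs = 0.225657 + 0.519803
Fs = 0.745


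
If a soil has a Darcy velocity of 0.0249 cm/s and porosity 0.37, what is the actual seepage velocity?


Using v_s = v_d / n
v_s = 0.0249 / 0.37
v_s = 0.0673 cm/s


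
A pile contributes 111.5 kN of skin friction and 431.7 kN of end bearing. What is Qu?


Using Qu = Qf + Qb
Qu = 111.5 + 431.7
Qu = 543.2 kN


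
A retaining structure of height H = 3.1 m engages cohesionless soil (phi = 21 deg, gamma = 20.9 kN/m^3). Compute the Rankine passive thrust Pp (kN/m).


Compute passive earth pressure coefficient:
Kp = tan^2(45 + phi/2) = tan^2(55.5) = 2.117051
Compute passive force:
Pp = 0.5 * Kp * gamma * H^2
Pp = 0.5 * 2.117051 * 20.9 * 3.1^2
Pp = 212.6 kN/m


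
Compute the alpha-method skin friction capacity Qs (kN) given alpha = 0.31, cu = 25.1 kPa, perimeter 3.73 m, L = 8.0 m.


Result: 232.19 kN

Derivation:
Using Qs = alpha * cu * perimeter * L
Qs = 0.31 * 25.1 * 3.73 * 8.0
Qs = 232.19 kN


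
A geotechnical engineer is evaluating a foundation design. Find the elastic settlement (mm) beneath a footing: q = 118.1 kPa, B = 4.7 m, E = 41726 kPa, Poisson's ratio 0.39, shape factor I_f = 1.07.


Result: 12.069 mm

Derivation:
Using Se = q * B * (1 - nu^2) * I_f / E
1 - nu^2 = 1 - 0.39^2 = 0.8479
Se = 118.1 * 4.7 * 0.8479 * 1.07 / 41726
Se = 0.012069 m
Convert to mm: Se = 0.012069 * 1000 = 12.069 mm


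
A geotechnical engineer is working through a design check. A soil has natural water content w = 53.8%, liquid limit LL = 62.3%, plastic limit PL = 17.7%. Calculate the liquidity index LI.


First compute the plasticity index:
PI = LL - PL = 62.3 - 17.7 = 44.6
Then compute the liquidity index:
LI = (w - PL) / PI
LI = (53.8 - 17.7) / 44.6
LI = 0.809


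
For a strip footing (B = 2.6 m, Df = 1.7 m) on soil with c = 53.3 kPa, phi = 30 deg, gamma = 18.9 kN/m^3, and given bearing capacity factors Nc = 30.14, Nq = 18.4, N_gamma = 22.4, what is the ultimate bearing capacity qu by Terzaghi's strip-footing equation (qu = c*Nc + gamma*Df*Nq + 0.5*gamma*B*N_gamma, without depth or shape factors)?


Compute qu = c*Nc + gamma*Df*Nq + 0.5*gamma*B*N_gamma
Term 1: 53.3 * 30.14 = 1606.462
Term 2: 18.9 * 1.7 * 18.4 = 591.192
Term 3: 0.5 * 18.9 * 2.6 * 22.4 = 550.368
qu = 1606.462 + 591.192 + 550.368
qu = 2748.02 kPa


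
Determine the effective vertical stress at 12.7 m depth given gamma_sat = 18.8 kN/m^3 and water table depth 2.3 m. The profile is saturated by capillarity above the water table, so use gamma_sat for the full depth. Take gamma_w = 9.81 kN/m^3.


Result: 136.74 kPa

Derivation:
Total stress = gamma_sat * depth
sigma = 18.8 * 12.7 = 238.76 kPa
Pore water pressure u = gamma_w * (depth - d_wt)
u = 9.81 * (12.7 - 2.3) = 102.024 kPa
Effective stress = sigma - u
sigma' = 238.76 - 102.024 = 136.74 kPa


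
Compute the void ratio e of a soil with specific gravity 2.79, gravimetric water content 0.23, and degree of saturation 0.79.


Result: 0.8123

Derivation:
Using the relation e = Gs * w / S
e = 2.79 * 0.23 / 0.79
e = 0.8123


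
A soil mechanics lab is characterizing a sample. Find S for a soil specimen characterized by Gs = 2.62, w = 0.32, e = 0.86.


Using S = Gs * w / e
S = 2.62 * 0.32 / 0.86
S = 0.9749


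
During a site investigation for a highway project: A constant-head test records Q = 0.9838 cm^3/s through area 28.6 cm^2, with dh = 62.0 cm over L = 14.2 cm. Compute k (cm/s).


Compute hydraulic gradient:
i = dh / L = 62.0 / 14.2 = 4.3662
Then apply Darcy's law:
k = Q / (A * i)
k = 0.9838 / (28.6 * 4.3662)
k = 0.9838 / 124.873
k = 0.007878 cm/s


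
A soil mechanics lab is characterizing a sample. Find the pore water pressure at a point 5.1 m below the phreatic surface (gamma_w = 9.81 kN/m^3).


Using u = gamma_w * h_w
u = 9.81 * 5.1
u = 50.03 kPa


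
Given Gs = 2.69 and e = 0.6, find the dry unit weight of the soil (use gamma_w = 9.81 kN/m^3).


Result: 16.493 kN/m^3

Derivation:
Using gamma_d = Gs * gamma_w / (1 + e)
gamma_d = 2.69 * 9.81 / (1 + 0.6)
gamma_d = 2.69 * 9.81 / 1.6
gamma_d = 16.493 kN/m^3


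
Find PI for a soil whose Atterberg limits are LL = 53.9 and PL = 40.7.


Result: 13.2

Derivation:
Using PI = LL - PL
PI = 53.9 - 40.7
PI = 13.2


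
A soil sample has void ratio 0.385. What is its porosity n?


Using the relation n = e / (1 + e)
n = 0.385 / (1 + 0.385)
n = 0.385 / 1.385
n = 0.278


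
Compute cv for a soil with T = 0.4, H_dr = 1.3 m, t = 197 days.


Result: 0.00343 m^2/day

Derivation:
Using cv = T * H_dr^2 / t
H_dr^2 = 1.3^2 = 1.69
cv = 0.4 * 1.69 / 197
cv = 0.00343 m^2/day


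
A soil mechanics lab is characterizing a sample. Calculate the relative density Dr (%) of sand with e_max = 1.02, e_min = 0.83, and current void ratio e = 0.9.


Using Dr = (e_max - e) / (e_max - e_min) * 100
e_max - e = 1.02 - 0.9 = 0.12
e_max - e_min = 1.02 - 0.83 = 0.19
Dr = 0.12 / 0.19 * 100
Dr = 63.16 %


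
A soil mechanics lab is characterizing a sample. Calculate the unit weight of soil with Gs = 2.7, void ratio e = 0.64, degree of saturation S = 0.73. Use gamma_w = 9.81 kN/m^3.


Using gamma = gamma_w * (Gs + S*e) / (1 + e)
Numerator: Gs + S*e = 2.7 + 0.73*0.64 = 3.1672
Denominator: 1 + e = 1 + 0.64 = 1.64
gamma = 9.81 * 3.1672 / 1.64
gamma = 18.945 kN/m^3


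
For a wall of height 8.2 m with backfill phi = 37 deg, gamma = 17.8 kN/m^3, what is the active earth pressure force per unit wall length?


Compute active earth pressure coefficient:
Ka = tan^2(45 - phi/2) = tan^2(26.5) = 0.248584
Compute active force:
Pa = 0.5 * Ka * gamma * H^2
Pa = 0.5 * 0.248584 * 17.8 * 8.2^2
Pa = 148.76 kN/m


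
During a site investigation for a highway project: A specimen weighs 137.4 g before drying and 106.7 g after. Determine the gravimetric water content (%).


Using w = (m_wet - m_dry) / m_dry * 100
m_wet - m_dry = 137.4 - 106.7 = 30.7 g
w = 30.7 / 106.7 * 100
w = 28.77 %


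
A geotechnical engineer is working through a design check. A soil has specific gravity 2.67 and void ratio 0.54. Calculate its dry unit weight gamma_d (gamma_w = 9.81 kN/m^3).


Using gamma_d = Gs * gamma_w / (1 + e)
gamma_d = 2.67 * 9.81 / (1 + 0.54)
gamma_d = 2.67 * 9.81 / 1.54
gamma_d = 17.008 kN/m^3


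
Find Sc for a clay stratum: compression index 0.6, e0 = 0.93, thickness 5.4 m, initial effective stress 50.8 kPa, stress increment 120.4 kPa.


Using Sc = Cc * H / (1 + e0) * log10((sigma0 + delta_sigma) / sigma0)
Stress ratio = (50.8 + 120.4) / 50.8 = 3.37008
log10(3.37008) = 0.52764
Cc * H / (1 + e0) = 0.6 * 5.4 / (1 + 0.93) = 1.67876
Sc = 1.67876 * 0.52764
Sc = 0.8858 m


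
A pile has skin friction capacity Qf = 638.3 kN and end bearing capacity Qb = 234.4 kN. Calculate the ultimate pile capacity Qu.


Using Qu = Qf + Qb
Qu = 638.3 + 234.4
Qu = 872.7 kN


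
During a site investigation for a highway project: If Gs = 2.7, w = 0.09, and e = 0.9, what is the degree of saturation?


Result: 0.27

Derivation:
Using S = Gs * w / e
S = 2.7 * 0.09 / 0.9
S = 0.27


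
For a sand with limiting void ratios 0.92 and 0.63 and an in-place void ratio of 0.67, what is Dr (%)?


Result: 86.21 %

Derivation:
Using Dr = (e_max - e) / (e_max - e_min) * 100
e_max - e = 0.92 - 0.67 = 0.25
e_max - e_min = 0.92 - 0.63 = 0.29
Dr = 0.25 / 0.29 * 100
Dr = 86.21 %


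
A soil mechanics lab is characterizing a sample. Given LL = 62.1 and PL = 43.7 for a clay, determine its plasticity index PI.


Result: 18.4

Derivation:
Using PI = LL - PL
PI = 62.1 - 43.7
PI = 18.4


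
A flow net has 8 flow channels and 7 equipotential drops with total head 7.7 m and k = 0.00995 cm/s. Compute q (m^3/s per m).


Result: 0.0008756 m^3/s per m

Derivation:
Convert k to m/s for unit consistency with H:
k = 0.00995 cm/s = 0.00995 / 100 m/s = 9.95e-05 m/s
Using q = k * H * Nf / Nd
Nf / Nd = 8 / 7 = 1.1429
q = 9.95e-05 * 7.7 * 1.1429
q = 0.0008756 m^3/s per m


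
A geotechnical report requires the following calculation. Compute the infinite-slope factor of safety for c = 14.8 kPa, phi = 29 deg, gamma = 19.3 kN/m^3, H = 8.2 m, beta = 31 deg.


Using Fs = c / (gamma*H*sin(beta)*cos(beta)) + tan(phi)/tan(beta)
Cohesion contribution = 14.8 / (19.3*8.2*sin(31)*cos(31))
Cohesion contribution = 0.211829
Friction contribution = tan(29)/tan(31) = 0.922525
Fs = 0.211829 + 0.922525
Fs = 1.134


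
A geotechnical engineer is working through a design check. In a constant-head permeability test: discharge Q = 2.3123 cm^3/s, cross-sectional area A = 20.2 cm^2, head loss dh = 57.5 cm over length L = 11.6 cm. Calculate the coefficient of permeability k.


Compute hydraulic gradient:
i = dh / L = 57.5 / 11.6 = 4.9569
Then apply Darcy's law:
k = Q / (A * i)
k = 2.3123 / (20.2 * 4.9569)
k = 2.3123 / 100.129
k = 0.023093 cm/s


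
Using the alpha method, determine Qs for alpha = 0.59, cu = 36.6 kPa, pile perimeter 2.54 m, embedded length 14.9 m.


Using Qs = alpha * cu * perimeter * L
Qs = 0.59 * 36.6 * 2.54 * 14.9
Qs = 817.25 kN


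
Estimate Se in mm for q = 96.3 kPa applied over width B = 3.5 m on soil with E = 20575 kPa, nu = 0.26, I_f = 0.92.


Using Se = q * B * (1 - nu^2) * I_f / E
1 - nu^2 = 1 - 0.26^2 = 0.9324
Se = 96.3 * 3.5 * 0.9324 * 0.92 / 20575
Se = 0.014052 m
Convert to mm: Se = 0.014052 * 1000 = 14.052 mm


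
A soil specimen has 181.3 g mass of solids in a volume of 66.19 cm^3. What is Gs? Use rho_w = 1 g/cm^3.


Using Gs = m_s / (V_s * rho_w)
Since rho_w = 1 g/cm^3:
Gs = 181.3 / 66.19
Gs = 2.739


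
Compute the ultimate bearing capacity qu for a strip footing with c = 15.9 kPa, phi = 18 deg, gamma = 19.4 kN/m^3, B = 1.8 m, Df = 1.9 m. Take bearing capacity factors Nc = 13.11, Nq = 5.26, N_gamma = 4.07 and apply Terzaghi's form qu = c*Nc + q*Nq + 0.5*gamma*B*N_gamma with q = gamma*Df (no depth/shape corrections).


Result: 473.39 kPa

Derivation:
Compute qu = c*Nc + gamma*Df*Nq + 0.5*gamma*B*N_gamma
Term 1: 15.9 * 13.11 = 208.449
Term 2: 19.4 * 1.9 * 5.26 = 193.8836
Term 3: 0.5 * 19.4 * 1.8 * 4.07 = 71.0622
qu = 208.449 + 193.8836 + 71.0622
qu = 473.39 kPa


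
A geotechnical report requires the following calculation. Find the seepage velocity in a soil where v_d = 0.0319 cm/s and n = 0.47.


Using v_s = v_d / n
v_s = 0.0319 / 0.47
v_s = 0.06787 cm/s


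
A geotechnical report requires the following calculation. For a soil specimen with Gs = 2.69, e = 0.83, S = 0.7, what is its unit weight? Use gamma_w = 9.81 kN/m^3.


Result: 17.535 kN/m^3

Derivation:
Using gamma = gamma_w * (Gs + S*e) / (1 + e)
Numerator: Gs + S*e = 2.69 + 0.7*0.83 = 3.271
Denominator: 1 + e = 1 + 0.83 = 1.83
gamma = 9.81 * 3.271 / 1.83
gamma = 17.535 kN/m^3


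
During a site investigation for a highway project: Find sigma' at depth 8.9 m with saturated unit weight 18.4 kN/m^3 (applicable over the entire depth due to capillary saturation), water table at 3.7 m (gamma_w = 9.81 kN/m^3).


Total stress = gamma_sat * depth
sigma = 18.4 * 8.9 = 163.76 kPa
Pore water pressure u = gamma_w * (depth - d_wt)
u = 9.81 * (8.9 - 3.7) = 51.012 kPa
Effective stress = sigma - u
sigma' = 163.76 - 51.012 = 112.75 kPa


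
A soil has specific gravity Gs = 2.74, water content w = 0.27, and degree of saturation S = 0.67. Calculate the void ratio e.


Using the relation e = Gs * w / S
e = 2.74 * 0.27 / 0.67
e = 1.1042


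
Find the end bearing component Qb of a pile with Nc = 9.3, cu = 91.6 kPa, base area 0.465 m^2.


Using Qb = Nc * cu * Ab
Qb = 9.3 * 91.6 * 0.465
Qb = 396.12 kN


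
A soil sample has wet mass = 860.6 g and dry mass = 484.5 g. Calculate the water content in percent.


Using w = (m_wet - m_dry) / m_dry * 100
m_wet - m_dry = 860.6 - 484.5 = 376.1 g
w = 376.1 / 484.5 * 100
w = 77.63 %


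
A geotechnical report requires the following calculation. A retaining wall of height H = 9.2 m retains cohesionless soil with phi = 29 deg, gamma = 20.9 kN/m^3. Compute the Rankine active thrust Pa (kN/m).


Compute active earth pressure coefficient:
Ka = tan^2(45 - phi/2) = tan^2(30.5) = 0.346974
Compute active force:
Pa = 0.5 * Ka * gamma * H^2
Pa = 0.5 * 0.346974 * 20.9 * 9.2^2
Pa = 306.89 kN/m


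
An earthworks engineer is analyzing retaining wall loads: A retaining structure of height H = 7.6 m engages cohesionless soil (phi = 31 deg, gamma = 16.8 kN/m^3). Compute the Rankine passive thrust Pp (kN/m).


Compute passive earth pressure coefficient:
Kp = tan^2(45 + phi/2) = tan^2(60.5) = 3.124035
Compute passive force:
Pp = 0.5 * Kp * gamma * H^2
Pp = 0.5 * 3.124035 * 16.8 * 7.6^2
Pp = 1515.73 kN/m


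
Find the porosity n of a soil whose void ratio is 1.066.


Using the relation n = e / (1 + e)
n = 1.066 / (1 + 1.066)
n = 1.066 / 2.066
n = 0.516


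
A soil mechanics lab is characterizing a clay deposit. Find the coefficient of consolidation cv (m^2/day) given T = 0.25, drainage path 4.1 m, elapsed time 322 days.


Result: 0.01305 m^2/day

Derivation:
Using cv = T * H_dr^2 / t
H_dr^2 = 4.1^2 = 16.81
cv = 0.25 * 16.81 / 322
cv = 0.01305 m^2/day


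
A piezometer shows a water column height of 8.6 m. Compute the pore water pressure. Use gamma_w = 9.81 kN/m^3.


Using u = gamma_w * h_w
u = 9.81 * 8.6
u = 84.37 kPa


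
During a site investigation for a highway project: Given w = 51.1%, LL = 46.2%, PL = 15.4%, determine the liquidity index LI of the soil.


Result: 1.159

Derivation:
First compute the plasticity index:
PI = LL - PL = 46.2 - 15.4 = 30.8
Then compute the liquidity index:
LI = (w - PL) / PI
LI = (51.1 - 15.4) / 30.8
LI = 1.159


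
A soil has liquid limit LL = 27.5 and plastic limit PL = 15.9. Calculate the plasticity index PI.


Result: 11.6

Derivation:
Using PI = LL - PL
PI = 27.5 - 15.9
PI = 11.6


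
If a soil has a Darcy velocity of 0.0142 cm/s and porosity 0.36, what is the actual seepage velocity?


Using v_s = v_d / n
v_s = 0.0142 / 0.36
v_s = 0.03944 cm/s


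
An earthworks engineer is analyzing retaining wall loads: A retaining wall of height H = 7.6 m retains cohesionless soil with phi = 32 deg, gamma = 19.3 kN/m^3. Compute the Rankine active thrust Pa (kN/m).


Compute active earth pressure coefficient:
Ka = tan^2(45 - phi/2) = tan^2(29.0) = 0.307259
Compute active force:
Pa = 0.5 * Ka * gamma * H^2
Pa = 0.5 * 0.307259 * 19.3 * 7.6^2
Pa = 171.26 kN/m


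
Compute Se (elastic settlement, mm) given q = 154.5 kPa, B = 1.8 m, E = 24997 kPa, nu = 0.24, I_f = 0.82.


Using Se = q * B * (1 - nu^2) * I_f / E
1 - nu^2 = 1 - 0.24^2 = 0.9424
Se = 154.5 * 1.8 * 0.9424 * 0.82 / 24997
Se = 0.008597 m
Convert to mm: Se = 0.008597 * 1000 = 8.597 mm


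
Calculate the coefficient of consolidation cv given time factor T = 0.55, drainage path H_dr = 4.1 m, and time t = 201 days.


Result: 0.046 m^2/day

Derivation:
Using cv = T * H_dr^2 / t
H_dr^2 = 4.1^2 = 16.81
cv = 0.55 * 16.81 / 201
cv = 0.046 m^2/day


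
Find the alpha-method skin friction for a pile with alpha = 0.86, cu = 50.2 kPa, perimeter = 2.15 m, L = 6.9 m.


Using Qs = alpha * cu * perimeter * L
Qs = 0.86 * 50.2 * 2.15 * 6.9
Qs = 640.46 kN


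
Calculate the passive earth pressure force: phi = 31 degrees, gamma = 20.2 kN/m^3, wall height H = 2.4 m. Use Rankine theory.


Compute passive earth pressure coefficient:
Kp = tan^2(45 + phi/2) = tan^2(60.5) = 3.124035
Compute passive force:
Pp = 0.5 * Kp * gamma * H^2
Pp = 0.5 * 3.124035 * 20.2 * 2.4^2
Pp = 181.74 kN/m


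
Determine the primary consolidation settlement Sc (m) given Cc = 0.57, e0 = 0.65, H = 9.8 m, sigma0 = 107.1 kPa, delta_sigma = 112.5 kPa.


Result: 1.0557 m

Derivation:
Using Sc = Cc * H / (1 + e0) * log10((sigma0 + delta_sigma) / sigma0)
Stress ratio = (107.1 + 112.5) / 107.1 = 2.05042
log10(2.05042) = 0.311843
Cc * H / (1 + e0) = 0.57 * 9.8 / (1 + 0.65) = 3.38545
Sc = 3.38545 * 0.311843
Sc = 1.0557 m


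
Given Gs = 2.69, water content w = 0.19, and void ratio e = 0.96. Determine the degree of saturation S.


Using S = Gs * w / e
S = 2.69 * 0.19 / 0.96
S = 0.5324


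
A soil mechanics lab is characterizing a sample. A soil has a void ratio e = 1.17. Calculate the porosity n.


Result: 0.5392

Derivation:
Using the relation n = e / (1 + e)
n = 1.17 / (1 + 1.17)
n = 1.17 / 2.17
n = 0.5392


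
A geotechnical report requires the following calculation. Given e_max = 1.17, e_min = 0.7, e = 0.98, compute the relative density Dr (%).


Using Dr = (e_max - e) / (e_max - e_min) * 100
e_max - e = 1.17 - 0.98 = 0.19
e_max - e_min = 1.17 - 0.7 = 0.47
Dr = 0.19 / 0.47 * 100
Dr = 40.43 %


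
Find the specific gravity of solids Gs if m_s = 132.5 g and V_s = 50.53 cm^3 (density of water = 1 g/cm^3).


Result: 2.622

Derivation:
Using Gs = m_s / (V_s * rho_w)
Since rho_w = 1 g/cm^3:
Gs = 132.5 / 50.53
Gs = 2.622


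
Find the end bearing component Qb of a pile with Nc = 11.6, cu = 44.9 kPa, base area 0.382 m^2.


Using Qb = Nc * cu * Ab
Qb = 11.6 * 44.9 * 0.382
Qb = 198.96 kN


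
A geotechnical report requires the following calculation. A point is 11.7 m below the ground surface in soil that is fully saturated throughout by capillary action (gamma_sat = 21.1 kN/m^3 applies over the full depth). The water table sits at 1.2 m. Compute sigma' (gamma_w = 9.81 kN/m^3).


Total stress = gamma_sat * depth
sigma = 21.1 * 11.7 = 246.87 kPa
Pore water pressure u = gamma_w * (depth - d_wt)
u = 9.81 * (11.7 - 1.2) = 103.005 kPa
Effective stress = sigma - u
sigma' = 246.87 - 103.005 = 143.87 kPa


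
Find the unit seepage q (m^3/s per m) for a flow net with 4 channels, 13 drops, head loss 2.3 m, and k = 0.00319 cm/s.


Convert k to m/s for unit consistency with H:
k = 0.00319 cm/s = 0.00319 / 100 m/s = 3.19e-05 m/s
Using q = k * H * Nf / Nd
Nf / Nd = 4 / 13 = 0.3077
q = 3.19e-05 * 2.3 * 0.3077
q = 2.258e-05 m^3/s per m


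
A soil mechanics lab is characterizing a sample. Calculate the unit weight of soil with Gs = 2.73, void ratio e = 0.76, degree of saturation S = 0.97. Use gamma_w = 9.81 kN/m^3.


Using gamma = gamma_w * (Gs + S*e) / (1 + e)
Numerator: Gs + S*e = 2.73 + 0.97*0.76 = 3.4672
Denominator: 1 + e = 1 + 0.76 = 1.76
gamma = 9.81 * 3.4672 / 1.76
gamma = 19.326 kN/m^3


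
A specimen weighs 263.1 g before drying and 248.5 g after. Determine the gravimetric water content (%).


Using w = (m_wet - m_dry) / m_dry * 100
m_wet - m_dry = 263.1 - 248.5 = 14.6 g
w = 14.6 / 248.5 * 100
w = 5.88 %


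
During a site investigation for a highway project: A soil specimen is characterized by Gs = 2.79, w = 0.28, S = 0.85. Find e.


Using the relation e = Gs * w / S
e = 2.79 * 0.28 / 0.85
e = 0.9191


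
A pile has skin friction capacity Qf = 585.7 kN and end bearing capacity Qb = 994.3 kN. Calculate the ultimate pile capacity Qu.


Result: 1580.0 kN

Derivation:
Using Qu = Qf + Qb
Qu = 585.7 + 994.3
Qu = 1580.0 kN


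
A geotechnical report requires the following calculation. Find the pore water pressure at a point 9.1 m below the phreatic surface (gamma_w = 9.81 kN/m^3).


Using u = gamma_w * h_w
u = 9.81 * 9.1
u = 89.27 kPa


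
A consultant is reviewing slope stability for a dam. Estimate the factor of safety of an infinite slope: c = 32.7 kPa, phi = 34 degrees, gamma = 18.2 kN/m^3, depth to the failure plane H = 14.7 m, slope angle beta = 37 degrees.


Using Fs = c / (gamma*H*sin(beta)*cos(beta)) + tan(phi)/tan(beta)
Cohesion contribution = 32.7 / (18.2*14.7*sin(37)*cos(37))
Cohesion contribution = 0.254301
Friction contribution = tan(34)/tan(37) = 0.895103
Fs = 0.254301 + 0.895103
Fs = 1.149


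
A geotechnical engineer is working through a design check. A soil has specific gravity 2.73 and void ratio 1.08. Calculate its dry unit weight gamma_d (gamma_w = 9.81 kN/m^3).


Using gamma_d = Gs * gamma_w / (1 + e)
gamma_d = 2.73 * 9.81 / (1 + 1.08)
gamma_d = 2.73 * 9.81 / 2.08
gamma_d = 12.876 kN/m^3


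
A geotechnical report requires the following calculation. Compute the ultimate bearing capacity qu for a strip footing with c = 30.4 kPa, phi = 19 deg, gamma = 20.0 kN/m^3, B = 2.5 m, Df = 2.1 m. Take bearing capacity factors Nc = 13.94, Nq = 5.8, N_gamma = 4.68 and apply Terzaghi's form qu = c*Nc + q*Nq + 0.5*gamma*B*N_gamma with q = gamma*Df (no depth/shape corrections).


Compute qu = c*Nc + gamma*Df*Nq + 0.5*gamma*B*N_gamma
Term 1: 30.4 * 13.94 = 423.776
Term 2: 20.0 * 2.1 * 5.8 = 243.6
Term 3: 0.5 * 20.0 * 2.5 * 4.68 = 117.0
qu = 423.776 + 243.6 + 117.0
qu = 784.38 kPa


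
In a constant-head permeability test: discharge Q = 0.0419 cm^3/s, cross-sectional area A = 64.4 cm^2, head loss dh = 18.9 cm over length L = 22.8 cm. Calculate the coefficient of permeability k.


Result: 0.000785 cm/s

Derivation:
Compute hydraulic gradient:
i = dh / L = 18.9 / 22.8 = 0.828947
Then apply Darcy's law:
k = Q / (A * i)
k = 0.0419 / (64.4 * 0.828947)
k = 0.0419 / 53.3842
k = 0.000785 cm/s


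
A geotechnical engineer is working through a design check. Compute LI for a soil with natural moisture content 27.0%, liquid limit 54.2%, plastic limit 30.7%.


First compute the plasticity index:
PI = LL - PL = 54.2 - 30.7 = 23.5
Then compute the liquidity index:
LI = (w - PL) / PI
LI = (27.0 - 30.7) / 23.5
LI = -0.157


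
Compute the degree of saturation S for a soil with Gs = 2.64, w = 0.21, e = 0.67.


Using S = Gs * w / e
S = 2.64 * 0.21 / 0.67
S = 0.8275


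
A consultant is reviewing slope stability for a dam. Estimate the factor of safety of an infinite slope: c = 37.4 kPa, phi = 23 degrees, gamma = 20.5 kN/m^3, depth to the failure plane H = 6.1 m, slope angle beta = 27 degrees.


Result: 1.572

Derivation:
Using Fs = c / (gamma*H*sin(beta)*cos(beta)) + tan(phi)/tan(beta)
Cohesion contribution = 37.4 / (20.5*6.1*sin(27)*cos(27))
Cohesion contribution = 0.739367
Friction contribution = tan(23)/tan(27) = 0.833079
Fs = 0.739367 + 0.833079
Fs = 1.572


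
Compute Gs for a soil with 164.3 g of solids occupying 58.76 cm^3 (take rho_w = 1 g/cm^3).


Result: 2.796

Derivation:
Using Gs = m_s / (V_s * rho_w)
Since rho_w = 1 g/cm^3:
Gs = 164.3 / 58.76
Gs = 2.796


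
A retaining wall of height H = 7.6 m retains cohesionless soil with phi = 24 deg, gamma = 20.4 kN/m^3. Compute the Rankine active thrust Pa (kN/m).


Result: 248.46 kN/m

Derivation:
Compute active earth pressure coefficient:
Ka = tan^2(45 - phi/2) = tan^2(33.0) = 0.42173
Compute active force:
Pa = 0.5 * Ka * gamma * H^2
Pa = 0.5 * 0.42173 * 20.4 * 7.6^2
Pa = 248.46 kN/m


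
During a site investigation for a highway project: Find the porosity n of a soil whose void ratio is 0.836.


Using the relation n = e / (1 + e)
n = 0.836 / (1 + 0.836)
n = 0.836 / 1.836
n = 0.4553


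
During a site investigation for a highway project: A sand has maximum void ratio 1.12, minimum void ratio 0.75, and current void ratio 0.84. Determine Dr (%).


Using Dr = (e_max - e) / (e_max - e_min) * 100
e_max - e = 1.12 - 0.84 = 0.28
e_max - e_min = 1.12 - 0.75 = 0.37
Dr = 0.28 / 0.37 * 100
Dr = 75.68 %


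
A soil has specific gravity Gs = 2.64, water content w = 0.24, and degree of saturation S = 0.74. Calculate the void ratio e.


Result: 0.8562

Derivation:
Using the relation e = Gs * w / S
e = 2.64 * 0.24 / 0.74
e = 0.8562


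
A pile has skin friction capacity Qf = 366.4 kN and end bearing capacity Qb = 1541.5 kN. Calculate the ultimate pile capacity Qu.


Result: 1907.9 kN

Derivation:
Using Qu = Qf + Qb
Qu = 366.4 + 1541.5
Qu = 1907.9 kN


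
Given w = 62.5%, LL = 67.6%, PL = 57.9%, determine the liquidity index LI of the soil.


First compute the plasticity index:
PI = LL - PL = 67.6 - 57.9 = 9.7
Then compute the liquidity index:
LI = (w - PL) / PI
LI = (62.5 - 57.9) / 9.7
LI = 0.474


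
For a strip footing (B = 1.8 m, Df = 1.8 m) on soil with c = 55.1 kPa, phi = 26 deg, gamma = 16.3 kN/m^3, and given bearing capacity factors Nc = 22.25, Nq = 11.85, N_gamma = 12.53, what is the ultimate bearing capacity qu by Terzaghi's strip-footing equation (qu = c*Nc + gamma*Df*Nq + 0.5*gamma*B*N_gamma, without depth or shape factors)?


Compute qu = c*Nc + gamma*Df*Nq + 0.5*gamma*B*N_gamma
Term 1: 55.1 * 22.25 = 1225.975
Term 2: 16.3 * 1.8 * 11.85 = 347.679
Term 3: 0.5 * 16.3 * 1.8 * 12.53 = 183.8151
qu = 1225.975 + 347.679 + 183.8151
qu = 1757.47 kPa


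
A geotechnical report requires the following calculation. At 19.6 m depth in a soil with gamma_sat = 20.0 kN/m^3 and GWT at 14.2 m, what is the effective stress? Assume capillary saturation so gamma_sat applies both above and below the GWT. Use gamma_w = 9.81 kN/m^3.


Total stress = gamma_sat * depth
sigma = 20.0 * 19.6 = 392.0 kPa
Pore water pressure u = gamma_w * (depth - d_wt)
u = 9.81 * (19.6 - 14.2) = 52.974 kPa
Effective stress = sigma - u
sigma' = 392.0 - 52.974 = 339.03 kPa


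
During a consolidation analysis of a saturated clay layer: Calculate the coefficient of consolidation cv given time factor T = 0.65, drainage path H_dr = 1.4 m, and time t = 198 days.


Using cv = T * H_dr^2 / t
H_dr^2 = 1.4^2 = 1.96
cv = 0.65 * 1.96 / 198
cv = 0.00643 m^2/day


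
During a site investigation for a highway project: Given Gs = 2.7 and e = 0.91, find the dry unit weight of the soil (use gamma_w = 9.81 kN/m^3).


Using gamma_d = Gs * gamma_w / (1 + e)
gamma_d = 2.7 * 9.81 / (1 + 0.91)
gamma_d = 2.7 * 9.81 / 1.91
gamma_d = 13.868 kN/m^3


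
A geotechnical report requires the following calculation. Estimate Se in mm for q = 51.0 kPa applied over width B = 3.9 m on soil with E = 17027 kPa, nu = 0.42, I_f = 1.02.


Result: 9.813 mm

Derivation:
Using Se = q * B * (1 - nu^2) * I_f / E
1 - nu^2 = 1 - 0.42^2 = 0.8236
Se = 51.0 * 3.9 * 0.8236 * 1.02 / 17027
Se = 0.009813 m
Convert to mm: Se = 0.009813 * 1000 = 9.813 mm


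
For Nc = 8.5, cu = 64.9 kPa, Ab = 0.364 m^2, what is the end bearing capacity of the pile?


Result: 200.8 kN

Derivation:
Using Qb = Nc * cu * Ab
Qb = 8.5 * 64.9 * 0.364
Qb = 200.8 kN


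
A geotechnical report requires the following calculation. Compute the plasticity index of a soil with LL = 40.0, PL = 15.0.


Using PI = LL - PL
PI = 40.0 - 15.0
PI = 25.0


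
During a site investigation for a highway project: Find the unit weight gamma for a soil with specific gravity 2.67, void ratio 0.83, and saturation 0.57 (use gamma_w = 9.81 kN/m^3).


Result: 16.849 kN/m^3

Derivation:
Using gamma = gamma_w * (Gs + S*e) / (1 + e)
Numerator: Gs + S*e = 2.67 + 0.57*0.83 = 3.1431
Denominator: 1 + e = 1 + 0.83 = 1.83
gamma = 9.81 * 3.1431 / 1.83
gamma = 16.849 kN/m^3


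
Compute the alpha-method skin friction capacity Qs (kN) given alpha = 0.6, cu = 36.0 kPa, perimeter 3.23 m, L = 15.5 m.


Using Qs = alpha * cu * perimeter * L
Qs = 0.6 * 36.0 * 3.23 * 15.5
Qs = 1081.4 kN


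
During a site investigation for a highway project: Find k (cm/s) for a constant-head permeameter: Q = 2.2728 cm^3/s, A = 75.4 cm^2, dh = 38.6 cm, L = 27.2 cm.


Result: 0.021241 cm/s

Derivation:
Compute hydraulic gradient:
i = dh / L = 38.6 / 27.2 = 1.41912
Then apply Darcy's law:
k = Q / (A * i)
k = 2.2728 / (75.4 * 1.41912)
k = 2.2728 / 107.001
k = 0.021241 cm/s


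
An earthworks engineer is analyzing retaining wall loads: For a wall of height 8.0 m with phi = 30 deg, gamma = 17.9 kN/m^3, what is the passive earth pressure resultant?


Compute passive earth pressure coefficient:
Kp = tan^2(45 + phi/2) = tan^2(60.0) = 3
Compute passive force:
Pp = 0.5 * Kp * gamma * H^2
Pp = 0.5 * 3 * 17.9 * 8.0^2
Pp = 1718.4 kN/m


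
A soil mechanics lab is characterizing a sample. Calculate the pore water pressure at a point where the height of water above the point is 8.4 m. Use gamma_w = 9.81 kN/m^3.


Using u = gamma_w * h_w
u = 9.81 * 8.4
u = 82.4 kPa


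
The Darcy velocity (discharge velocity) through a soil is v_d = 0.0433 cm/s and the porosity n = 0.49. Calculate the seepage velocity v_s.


Using v_s = v_d / n
v_s = 0.0433 / 0.49
v_s = 0.08837 cm/s


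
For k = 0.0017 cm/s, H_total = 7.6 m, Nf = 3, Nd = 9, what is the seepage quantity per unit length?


Result: 4.307e-05 m^3/s per m

Derivation:
Convert k to m/s for unit consistency with H:
k = 0.0017 cm/s = 0.0017 / 100 m/s = 1.7e-05 m/s
Using q = k * H * Nf / Nd
Nf / Nd = 3 / 9 = 0.3333
q = 1.7e-05 * 7.6 * 0.3333
q = 4.307e-05 m^3/s per m


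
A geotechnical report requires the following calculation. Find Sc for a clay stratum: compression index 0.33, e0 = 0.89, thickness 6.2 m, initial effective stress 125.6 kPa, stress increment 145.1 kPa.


Result: 0.361 m

Derivation:
Using Sc = Cc * H / (1 + e0) * log10((sigma0 + delta_sigma) / sigma0)
Stress ratio = (125.6 + 145.1) / 125.6 = 2.15525
log10(2.15525) = 0.333499
Cc * H / (1 + e0) = 0.33 * 6.2 / (1 + 0.89) = 1.08254
Sc = 1.08254 * 0.333499
Sc = 0.361 m


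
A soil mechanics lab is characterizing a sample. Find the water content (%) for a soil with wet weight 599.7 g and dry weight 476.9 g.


Using w = (m_wet - m_dry) / m_dry * 100
m_wet - m_dry = 599.7 - 476.9 = 122.8 g
w = 122.8 / 476.9 * 100
w = 25.75 %


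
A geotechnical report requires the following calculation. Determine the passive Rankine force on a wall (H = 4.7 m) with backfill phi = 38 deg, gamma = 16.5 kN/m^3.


Compute passive earth pressure coefficient:
Kp = tan^2(45 + phi/2) = tan^2(64.0) = 4.203746
Compute passive force:
Pp = 0.5 * Kp * gamma * H^2
Pp = 0.5 * 4.203746 * 16.5 * 4.7^2
Pp = 766.1 kN/m


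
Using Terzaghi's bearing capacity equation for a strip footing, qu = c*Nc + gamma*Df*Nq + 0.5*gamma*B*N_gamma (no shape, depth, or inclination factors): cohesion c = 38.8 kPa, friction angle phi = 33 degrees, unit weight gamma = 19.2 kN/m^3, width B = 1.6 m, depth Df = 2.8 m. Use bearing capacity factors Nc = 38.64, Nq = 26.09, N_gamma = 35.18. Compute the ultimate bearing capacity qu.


Result: 3442.2 kPa

Derivation:
Compute qu = c*Nc + gamma*Df*Nq + 0.5*gamma*B*N_gamma
Term 1: 38.8 * 38.64 = 1499.232
Term 2: 19.2 * 2.8 * 26.09 = 1402.5984
Term 3: 0.5 * 19.2 * 1.6 * 35.18 = 540.3648
qu = 1499.232 + 1402.5984 + 540.3648
qu = 3442.2 kPa


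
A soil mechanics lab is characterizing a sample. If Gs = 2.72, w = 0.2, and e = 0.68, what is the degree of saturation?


Result: 0.8

Derivation:
Using S = Gs * w / e
S = 2.72 * 0.2 / 0.68
S = 0.8


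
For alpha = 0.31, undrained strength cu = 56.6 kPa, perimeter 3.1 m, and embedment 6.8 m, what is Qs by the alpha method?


Result: 369.87 kN

Derivation:
Using Qs = alpha * cu * perimeter * L
Qs = 0.31 * 56.6 * 3.1 * 6.8
Qs = 369.87 kN


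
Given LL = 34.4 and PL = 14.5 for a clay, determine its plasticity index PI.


Result: 19.9

Derivation:
Using PI = LL - PL
PI = 34.4 - 14.5
PI = 19.9


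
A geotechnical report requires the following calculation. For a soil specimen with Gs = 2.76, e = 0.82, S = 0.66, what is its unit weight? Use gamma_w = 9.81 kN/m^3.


Result: 17.794 kN/m^3

Derivation:
Using gamma = gamma_w * (Gs + S*e) / (1 + e)
Numerator: Gs + S*e = 2.76 + 0.66*0.82 = 3.3012
Denominator: 1 + e = 1 + 0.82 = 1.82
gamma = 9.81 * 3.3012 / 1.82
gamma = 17.794 kN/m^3
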